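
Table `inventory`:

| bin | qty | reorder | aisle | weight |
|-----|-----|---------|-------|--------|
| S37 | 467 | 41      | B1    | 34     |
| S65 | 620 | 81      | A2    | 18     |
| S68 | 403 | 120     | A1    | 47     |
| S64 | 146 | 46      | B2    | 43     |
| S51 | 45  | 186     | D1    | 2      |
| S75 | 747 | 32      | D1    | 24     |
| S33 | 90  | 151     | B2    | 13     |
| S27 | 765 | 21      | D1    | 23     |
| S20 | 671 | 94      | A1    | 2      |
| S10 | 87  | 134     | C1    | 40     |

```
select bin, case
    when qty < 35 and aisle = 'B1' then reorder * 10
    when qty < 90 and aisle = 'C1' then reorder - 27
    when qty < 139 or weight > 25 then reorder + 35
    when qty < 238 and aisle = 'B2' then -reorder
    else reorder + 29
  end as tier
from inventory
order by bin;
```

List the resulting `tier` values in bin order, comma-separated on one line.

bin=S10: qty < 90 and aisle = 'C1' → 107
bin=S20: ELSE → 123
bin=S27: ELSE → 50
bin=S33: qty < 139 or weight > 25 → 186
bin=S37: qty < 139 or weight > 25 → 76
bin=S51: qty < 139 or weight > 25 → 221
bin=S64: qty < 139 or weight > 25 → 81
bin=S65: ELSE → 110
bin=S68: qty < 139 or weight > 25 → 155
bin=S75: ELSE → 61

107, 123, 50, 186, 76, 221, 81, 110, 155, 61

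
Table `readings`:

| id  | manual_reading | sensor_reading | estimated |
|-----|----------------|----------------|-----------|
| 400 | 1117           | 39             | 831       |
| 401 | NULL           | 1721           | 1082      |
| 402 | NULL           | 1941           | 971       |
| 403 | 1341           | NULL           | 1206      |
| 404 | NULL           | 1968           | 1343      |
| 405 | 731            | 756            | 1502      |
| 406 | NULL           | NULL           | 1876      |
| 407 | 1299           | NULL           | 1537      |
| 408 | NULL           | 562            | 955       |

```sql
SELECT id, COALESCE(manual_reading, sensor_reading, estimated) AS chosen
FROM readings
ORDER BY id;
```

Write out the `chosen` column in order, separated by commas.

1117, 1721, 1941, 1341, 1968, 731, 1876, 1299, 562

id=400: manual_reading=1117 → 1117
id=401: manual_reading=NULL, sensor_reading=1721 → 1721
id=402: manual_reading=NULL, sensor_reading=1941 → 1941
id=403: manual_reading=1341 → 1341
id=404: manual_reading=NULL, sensor_reading=1968 → 1968
id=405: manual_reading=731 → 731
id=406: manual_reading=NULL, sensor_reading=NULL, estimated=1876 → 1876
id=407: manual_reading=1299 → 1299
id=408: manual_reading=NULL, sensor_reading=562 → 562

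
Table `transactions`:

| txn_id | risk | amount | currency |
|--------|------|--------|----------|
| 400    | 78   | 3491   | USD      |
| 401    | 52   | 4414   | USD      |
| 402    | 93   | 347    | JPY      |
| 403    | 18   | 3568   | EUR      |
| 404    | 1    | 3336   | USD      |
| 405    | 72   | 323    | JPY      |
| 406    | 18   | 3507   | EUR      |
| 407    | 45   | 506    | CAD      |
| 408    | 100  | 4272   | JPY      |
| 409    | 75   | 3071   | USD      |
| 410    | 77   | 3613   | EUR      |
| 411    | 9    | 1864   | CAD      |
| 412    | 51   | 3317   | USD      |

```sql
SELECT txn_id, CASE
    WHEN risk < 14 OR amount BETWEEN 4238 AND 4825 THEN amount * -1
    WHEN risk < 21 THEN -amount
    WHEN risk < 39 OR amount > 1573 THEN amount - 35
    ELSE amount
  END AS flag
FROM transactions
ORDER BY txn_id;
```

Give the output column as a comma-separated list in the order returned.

txn_id=400: risk < 39 OR amount > 1573 → 3456
txn_id=401: risk < 14 OR amount BETWEEN 4238 AND 4825 → -4414
txn_id=402: ELSE → 347
txn_id=403: risk < 21 → -3568
txn_id=404: risk < 14 OR amount BETWEEN 4238 AND 4825 → -3336
txn_id=405: ELSE → 323
txn_id=406: risk < 21 → -3507
txn_id=407: ELSE → 506
txn_id=408: risk < 14 OR amount BETWEEN 4238 AND 4825 → -4272
txn_id=409: risk < 39 OR amount > 1573 → 3036
txn_id=410: risk < 39 OR amount > 1573 → 3578
txn_id=411: risk < 14 OR amount BETWEEN 4238 AND 4825 → -1864
txn_id=412: risk < 39 OR amount > 1573 → 3282

3456, -4414, 347, -3568, -3336, 323, -3507, 506, -4272, 3036, 3578, -1864, 3282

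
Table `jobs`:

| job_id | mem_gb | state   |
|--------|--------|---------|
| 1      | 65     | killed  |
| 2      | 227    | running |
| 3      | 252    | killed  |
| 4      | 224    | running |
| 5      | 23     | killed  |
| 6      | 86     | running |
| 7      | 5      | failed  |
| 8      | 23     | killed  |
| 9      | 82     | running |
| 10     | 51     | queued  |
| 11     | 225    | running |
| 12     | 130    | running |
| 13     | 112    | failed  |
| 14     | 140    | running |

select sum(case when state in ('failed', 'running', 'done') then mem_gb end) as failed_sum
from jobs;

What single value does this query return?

job_id=1: ✗
job_id=2: ✓ → 227
job_id=3: ✗
job_id=4: ✓ → 224
job_id=5: ✗
job_id=6: ✓ → 86
job_id=7: ✓ → 5
job_id=8: ✗
job_id=9: ✓ → 82
job_id=10: ✗
job_id=11: ✓ → 225
job_id=12: ✓ → 130
job_id=13: ✓ → 112
job_id=14: ✓ → 140
failed_sum = 227 + 224 + 86 + 5 + 82 + 225 + 130 + 112 + 140 = 1231

1231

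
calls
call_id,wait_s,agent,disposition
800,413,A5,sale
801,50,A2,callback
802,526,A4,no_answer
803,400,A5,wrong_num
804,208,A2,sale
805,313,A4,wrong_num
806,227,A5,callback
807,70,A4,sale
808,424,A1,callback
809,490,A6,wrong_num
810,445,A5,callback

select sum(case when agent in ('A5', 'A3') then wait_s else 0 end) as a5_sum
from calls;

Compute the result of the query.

1485

call_id=800: ✓ → 413
call_id=801: ✗
call_id=802: ✗
call_id=803: ✓ → 400
call_id=804: ✗
call_id=805: ✗
call_id=806: ✓ → 227
call_id=807: ✗
call_id=808: ✗
call_id=809: ✗
call_id=810: ✓ → 445
a5_sum = 413 + 400 + 227 + 445 = 1485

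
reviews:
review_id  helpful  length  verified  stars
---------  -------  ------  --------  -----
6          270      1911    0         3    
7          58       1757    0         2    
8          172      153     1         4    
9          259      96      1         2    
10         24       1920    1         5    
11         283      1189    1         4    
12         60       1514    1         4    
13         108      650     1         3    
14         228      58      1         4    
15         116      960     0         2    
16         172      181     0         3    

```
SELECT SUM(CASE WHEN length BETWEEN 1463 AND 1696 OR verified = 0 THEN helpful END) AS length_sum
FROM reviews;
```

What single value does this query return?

review_id=6: ✓ → 270
review_id=7: ✓ → 58
review_id=8: ✗
review_id=9: ✗
review_id=10: ✗
review_id=11: ✗
review_id=12: ✓ → 60
review_id=13: ✗
review_id=14: ✗
review_id=15: ✓ → 116
review_id=16: ✓ → 172
length_sum = 270 + 58 + 60 + 116 + 172 = 676

676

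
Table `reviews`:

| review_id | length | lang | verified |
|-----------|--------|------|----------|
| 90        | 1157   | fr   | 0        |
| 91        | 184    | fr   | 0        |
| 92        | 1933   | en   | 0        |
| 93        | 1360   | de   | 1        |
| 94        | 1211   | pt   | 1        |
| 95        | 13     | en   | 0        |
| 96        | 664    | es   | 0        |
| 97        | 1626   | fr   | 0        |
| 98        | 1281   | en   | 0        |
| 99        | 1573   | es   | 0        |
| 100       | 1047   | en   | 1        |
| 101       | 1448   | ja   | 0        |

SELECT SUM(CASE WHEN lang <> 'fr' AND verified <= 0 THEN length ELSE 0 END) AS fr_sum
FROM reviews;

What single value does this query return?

6912

review_id=90: ✗
review_id=91: ✗
review_id=92: ✓ → 1933
review_id=93: ✗
review_id=94: ✗
review_id=95: ✓ → 13
review_id=96: ✓ → 664
review_id=97: ✗
review_id=98: ✓ → 1281
review_id=99: ✓ → 1573
review_id=100: ✗
review_id=101: ✓ → 1448
fr_sum = 1933 + 13 + 664 + 1281 + 1573 + 1448 = 6912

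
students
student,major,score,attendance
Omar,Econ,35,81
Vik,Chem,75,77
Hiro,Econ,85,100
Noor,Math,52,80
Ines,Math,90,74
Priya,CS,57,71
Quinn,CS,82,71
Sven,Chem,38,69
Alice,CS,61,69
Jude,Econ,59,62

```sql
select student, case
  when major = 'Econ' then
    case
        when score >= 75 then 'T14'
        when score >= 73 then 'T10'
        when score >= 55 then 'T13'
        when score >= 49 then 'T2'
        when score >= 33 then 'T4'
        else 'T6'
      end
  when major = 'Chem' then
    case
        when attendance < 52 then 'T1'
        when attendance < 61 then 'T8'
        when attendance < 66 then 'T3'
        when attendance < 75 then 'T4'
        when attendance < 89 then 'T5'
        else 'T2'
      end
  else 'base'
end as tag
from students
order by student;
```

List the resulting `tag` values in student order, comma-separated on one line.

base, T14, base, T13, base, T4, base, base, T4, T5

student=Alice: major='CS' → outer ELSE → base
student=Hiro: major='Econ' → inner[score >= 75] → T14
student=Ines: major='Math' → outer ELSE → base
student=Jude: major='Econ' → inner[score >= 55] → T13
student=Noor: major='Math' → outer ELSE → base
student=Omar: major='Econ' → inner[score >= 33] → T4
student=Priya: major='CS' → outer ELSE → base
student=Quinn: major='CS' → outer ELSE → base
student=Sven: major='Chem' → inner[attendance < 75] → T4
student=Vik: major='Chem' → inner[attendance < 89] → T5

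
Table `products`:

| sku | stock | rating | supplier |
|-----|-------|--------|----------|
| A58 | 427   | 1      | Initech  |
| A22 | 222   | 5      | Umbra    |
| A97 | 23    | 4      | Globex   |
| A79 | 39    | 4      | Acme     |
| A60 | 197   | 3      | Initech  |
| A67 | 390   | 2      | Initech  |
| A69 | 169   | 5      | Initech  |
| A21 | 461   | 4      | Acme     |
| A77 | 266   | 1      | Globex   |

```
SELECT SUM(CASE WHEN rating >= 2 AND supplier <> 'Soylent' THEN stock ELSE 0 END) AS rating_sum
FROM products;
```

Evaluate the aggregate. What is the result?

sku=A58: ✗
sku=A22: ✓ → 222
sku=A97: ✓ → 23
sku=A79: ✓ → 39
sku=A60: ✓ → 197
sku=A67: ✓ → 390
sku=A69: ✓ → 169
sku=A21: ✓ → 461
sku=A77: ✗
rating_sum = 222 + 23 + 39 + 197 + 390 + 169 + 461 = 1501

1501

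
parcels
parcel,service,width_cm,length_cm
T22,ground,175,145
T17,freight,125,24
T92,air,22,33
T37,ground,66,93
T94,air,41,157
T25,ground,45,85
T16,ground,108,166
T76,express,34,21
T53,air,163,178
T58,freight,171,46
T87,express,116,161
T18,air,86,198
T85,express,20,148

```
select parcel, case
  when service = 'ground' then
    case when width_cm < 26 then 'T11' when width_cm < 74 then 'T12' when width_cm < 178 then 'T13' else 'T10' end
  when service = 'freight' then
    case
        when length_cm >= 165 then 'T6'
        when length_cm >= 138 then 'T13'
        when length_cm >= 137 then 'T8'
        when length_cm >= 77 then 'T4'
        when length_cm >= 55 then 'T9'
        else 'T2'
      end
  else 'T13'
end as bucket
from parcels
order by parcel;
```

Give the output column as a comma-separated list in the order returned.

parcel=T16: service='ground' → inner[width_cm < 178] → T13
parcel=T17: service='freight' → inner[ELSE] → T2
parcel=T18: service='air' → outer ELSE → T13
parcel=T22: service='ground' → inner[width_cm < 178] → T13
parcel=T25: service='ground' → inner[width_cm < 74] → T12
parcel=T37: service='ground' → inner[width_cm < 74] → T12
parcel=T53: service='air' → outer ELSE → T13
parcel=T58: service='freight' → inner[ELSE] → T2
parcel=T76: service='express' → outer ELSE → T13
parcel=T85: service='express' → outer ELSE → T13
parcel=T87: service='express' → outer ELSE → T13
parcel=T92: service='air' → outer ELSE → T13
parcel=T94: service='air' → outer ELSE → T13

T13, T2, T13, T13, T12, T12, T13, T2, T13, T13, T13, T13, T13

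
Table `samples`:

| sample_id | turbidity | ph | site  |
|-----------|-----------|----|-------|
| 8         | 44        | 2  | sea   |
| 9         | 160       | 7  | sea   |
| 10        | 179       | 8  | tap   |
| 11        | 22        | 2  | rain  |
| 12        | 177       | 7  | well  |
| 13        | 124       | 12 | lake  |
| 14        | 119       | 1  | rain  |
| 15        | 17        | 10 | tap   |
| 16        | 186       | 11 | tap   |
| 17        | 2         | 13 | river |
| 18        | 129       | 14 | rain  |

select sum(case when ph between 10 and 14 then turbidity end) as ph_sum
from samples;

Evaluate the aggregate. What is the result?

sample_id=8: ✗
sample_id=9: ✗
sample_id=10: ✗
sample_id=11: ✗
sample_id=12: ✗
sample_id=13: ✓ → 124
sample_id=14: ✗
sample_id=15: ✓ → 17
sample_id=16: ✓ → 186
sample_id=17: ✓ → 2
sample_id=18: ✓ → 129
ph_sum = 124 + 17 + 186 + 2 + 129 = 458

458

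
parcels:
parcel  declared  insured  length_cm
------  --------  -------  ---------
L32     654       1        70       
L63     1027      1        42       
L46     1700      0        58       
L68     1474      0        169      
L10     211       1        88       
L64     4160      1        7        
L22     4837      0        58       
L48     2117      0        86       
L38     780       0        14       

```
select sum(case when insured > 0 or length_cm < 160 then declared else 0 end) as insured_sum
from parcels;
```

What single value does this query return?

parcel=L32: ✓ → 654
parcel=L63: ✓ → 1027
parcel=L46: ✓ → 1700
parcel=L68: ✗
parcel=L10: ✓ → 211
parcel=L64: ✓ → 4160
parcel=L22: ✓ → 4837
parcel=L48: ✓ → 2117
parcel=L38: ✓ → 780
insured_sum = 654 + 1027 + 1700 + 211 + 4160 + 4837 + 2117 + 780 = 15486

15486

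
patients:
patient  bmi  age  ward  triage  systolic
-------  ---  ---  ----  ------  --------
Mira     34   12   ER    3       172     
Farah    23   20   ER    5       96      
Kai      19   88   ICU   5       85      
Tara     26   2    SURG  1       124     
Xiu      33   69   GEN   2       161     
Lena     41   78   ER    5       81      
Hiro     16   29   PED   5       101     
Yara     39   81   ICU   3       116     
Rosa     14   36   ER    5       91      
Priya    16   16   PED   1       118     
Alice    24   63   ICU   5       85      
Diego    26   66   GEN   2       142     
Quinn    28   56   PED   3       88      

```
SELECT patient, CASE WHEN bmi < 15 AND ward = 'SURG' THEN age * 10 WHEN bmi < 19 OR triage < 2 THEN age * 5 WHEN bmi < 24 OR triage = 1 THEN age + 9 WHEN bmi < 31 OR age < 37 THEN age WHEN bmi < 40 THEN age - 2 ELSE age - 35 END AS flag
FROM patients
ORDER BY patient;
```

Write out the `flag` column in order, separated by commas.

63, 66, 29, 145, 97, 43, 12, 80, 56, 180, 10, 67, 79

patient=Alice: bmi < 31 OR age < 37 → 63
patient=Diego: bmi < 31 OR age < 37 → 66
patient=Farah: bmi < 24 OR triage = 1 → 29
patient=Hiro: bmi < 19 OR triage < 2 → 145
patient=Kai: bmi < 24 OR triage = 1 → 97
patient=Lena: ELSE → 43
patient=Mira: bmi < 31 OR age < 37 → 12
patient=Priya: bmi < 19 OR triage < 2 → 80
patient=Quinn: bmi < 31 OR age < 37 → 56
patient=Rosa: bmi < 19 OR triage < 2 → 180
patient=Tara: bmi < 19 OR triage < 2 → 10
patient=Xiu: bmi < 40 → 67
patient=Yara: bmi < 40 → 79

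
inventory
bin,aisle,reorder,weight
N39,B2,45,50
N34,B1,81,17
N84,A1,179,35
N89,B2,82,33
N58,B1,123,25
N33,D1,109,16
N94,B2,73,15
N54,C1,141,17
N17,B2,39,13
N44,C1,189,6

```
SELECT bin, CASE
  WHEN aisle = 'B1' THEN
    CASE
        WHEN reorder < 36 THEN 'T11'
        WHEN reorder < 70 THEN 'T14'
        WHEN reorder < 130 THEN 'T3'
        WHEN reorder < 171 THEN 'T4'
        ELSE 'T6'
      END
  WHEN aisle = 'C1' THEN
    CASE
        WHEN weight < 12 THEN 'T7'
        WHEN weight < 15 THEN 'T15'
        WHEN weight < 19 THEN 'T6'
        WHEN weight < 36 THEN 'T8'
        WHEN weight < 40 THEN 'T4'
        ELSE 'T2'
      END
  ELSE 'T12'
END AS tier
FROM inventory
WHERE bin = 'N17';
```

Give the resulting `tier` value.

bin = N17: aisle=B2, reorder=39, weight=13.
aisle='B2' → outer ELSE → T12

T12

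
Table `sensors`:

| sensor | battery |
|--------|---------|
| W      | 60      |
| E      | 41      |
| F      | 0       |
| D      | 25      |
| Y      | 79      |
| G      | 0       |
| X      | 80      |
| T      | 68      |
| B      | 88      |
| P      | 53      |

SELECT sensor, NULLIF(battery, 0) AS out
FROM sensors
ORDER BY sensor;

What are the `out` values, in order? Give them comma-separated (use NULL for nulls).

sensor=B: battery=88 vs 0: differ → 88
sensor=D: battery=25 vs 0: differ → 25
sensor=E: battery=41 vs 0: differ → 41
sensor=F: battery=0 vs 0: equal → NULL
sensor=G: battery=0 vs 0: equal → NULL
sensor=P: battery=53 vs 0: differ → 53
sensor=T: battery=68 vs 0: differ → 68
sensor=W: battery=60 vs 0: differ → 60
sensor=X: battery=80 vs 0: differ → 80
sensor=Y: battery=79 vs 0: differ → 79

88, 25, 41, NULL, NULL, 53, 68, 60, 80, 79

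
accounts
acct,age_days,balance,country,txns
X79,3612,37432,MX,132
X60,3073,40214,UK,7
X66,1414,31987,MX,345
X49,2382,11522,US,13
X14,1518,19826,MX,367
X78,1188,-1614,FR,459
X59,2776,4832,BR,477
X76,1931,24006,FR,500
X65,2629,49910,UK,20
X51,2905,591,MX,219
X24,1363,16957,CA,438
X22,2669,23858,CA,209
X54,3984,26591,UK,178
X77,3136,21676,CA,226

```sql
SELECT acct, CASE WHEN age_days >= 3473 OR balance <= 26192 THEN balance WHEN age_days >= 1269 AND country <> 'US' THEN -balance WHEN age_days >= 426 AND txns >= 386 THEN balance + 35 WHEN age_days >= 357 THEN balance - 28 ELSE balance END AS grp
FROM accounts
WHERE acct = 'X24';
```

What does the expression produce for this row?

acct = X24: age_days=1363, balance=16957, country=CA, txns=438.
age_days >= 3473 OR balance <= 26192 → true → 16957

16957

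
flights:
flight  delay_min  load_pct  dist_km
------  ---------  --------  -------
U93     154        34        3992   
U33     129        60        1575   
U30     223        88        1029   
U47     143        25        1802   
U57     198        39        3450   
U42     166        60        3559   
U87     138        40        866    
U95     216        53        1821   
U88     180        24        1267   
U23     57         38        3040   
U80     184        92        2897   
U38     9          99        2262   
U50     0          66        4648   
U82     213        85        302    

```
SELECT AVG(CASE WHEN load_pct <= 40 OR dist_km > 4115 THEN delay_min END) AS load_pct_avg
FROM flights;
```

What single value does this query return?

124.2857142857

flight=U93: ✓ → 154
flight=U33: ✗
flight=U30: ✗
flight=U47: ✓ → 143
flight=U57: ✓ → 198
flight=U42: ✗
flight=U87: ✓ → 138
flight=U95: ✗
flight=U88: ✓ → 180
flight=U23: ✓ → 57
flight=U80: ✗
flight=U38: ✗
flight=U50: ✓ → 0
flight=U82: ✗
load_pct_avg = (154 + 143 + 198 + 138 + 180 + 57 + 0) / 7 = 124.2857142857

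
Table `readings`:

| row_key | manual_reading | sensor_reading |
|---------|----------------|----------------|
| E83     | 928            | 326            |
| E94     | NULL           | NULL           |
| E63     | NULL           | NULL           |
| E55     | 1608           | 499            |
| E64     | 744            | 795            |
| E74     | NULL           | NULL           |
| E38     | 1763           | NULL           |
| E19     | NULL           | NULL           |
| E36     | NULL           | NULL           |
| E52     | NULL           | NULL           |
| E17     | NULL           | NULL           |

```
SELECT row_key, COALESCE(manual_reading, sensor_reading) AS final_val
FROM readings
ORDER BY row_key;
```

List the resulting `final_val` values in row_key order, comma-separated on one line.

row_key=E17: manual_reading=NULL, sensor_reading=NULL (all NULL) → NULL
row_key=E19: manual_reading=NULL, sensor_reading=NULL (all NULL) → NULL
row_key=E36: manual_reading=NULL, sensor_reading=NULL (all NULL) → NULL
row_key=E38: manual_reading=1763 → 1763
row_key=E52: manual_reading=NULL, sensor_reading=NULL (all NULL) → NULL
row_key=E55: manual_reading=1608 → 1608
row_key=E63: manual_reading=NULL, sensor_reading=NULL (all NULL) → NULL
row_key=E64: manual_reading=744 → 744
row_key=E74: manual_reading=NULL, sensor_reading=NULL (all NULL) → NULL
row_key=E83: manual_reading=928 → 928
row_key=E94: manual_reading=NULL, sensor_reading=NULL (all NULL) → NULL

NULL, NULL, NULL, 1763, NULL, 1608, NULL, 744, NULL, 928, NULL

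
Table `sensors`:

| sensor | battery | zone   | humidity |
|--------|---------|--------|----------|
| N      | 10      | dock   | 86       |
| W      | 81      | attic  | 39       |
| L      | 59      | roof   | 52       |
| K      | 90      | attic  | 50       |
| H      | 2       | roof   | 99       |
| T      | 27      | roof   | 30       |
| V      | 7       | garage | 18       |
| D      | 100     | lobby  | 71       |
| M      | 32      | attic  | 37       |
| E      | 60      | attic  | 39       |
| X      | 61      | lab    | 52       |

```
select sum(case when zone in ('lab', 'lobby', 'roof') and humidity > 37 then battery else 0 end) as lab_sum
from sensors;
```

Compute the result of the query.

sensor=N: ✗
sensor=W: ✗
sensor=L: ✓ → 59
sensor=K: ✗
sensor=H: ✓ → 2
sensor=T: ✗
sensor=V: ✗
sensor=D: ✓ → 100
sensor=M: ✗
sensor=E: ✗
sensor=X: ✓ → 61
lab_sum = 59 + 2 + 100 + 61 = 222

222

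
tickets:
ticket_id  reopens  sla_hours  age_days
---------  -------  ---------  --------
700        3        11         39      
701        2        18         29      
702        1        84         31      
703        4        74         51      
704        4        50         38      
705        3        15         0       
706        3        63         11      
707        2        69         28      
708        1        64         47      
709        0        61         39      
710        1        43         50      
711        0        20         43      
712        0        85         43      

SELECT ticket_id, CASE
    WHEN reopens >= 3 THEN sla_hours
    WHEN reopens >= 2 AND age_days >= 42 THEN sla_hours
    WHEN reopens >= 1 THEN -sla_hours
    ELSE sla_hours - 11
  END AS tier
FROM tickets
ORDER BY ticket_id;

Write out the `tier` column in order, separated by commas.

11, -18, -84, 74, 50, 15, 63, -69, -64, 50, -43, 9, 74

ticket_id=700: reopens >= 3 → 11
ticket_id=701: reopens >= 1 → -18
ticket_id=702: reopens >= 1 → -84
ticket_id=703: reopens >= 3 → 74
ticket_id=704: reopens >= 3 → 50
ticket_id=705: reopens >= 3 → 15
ticket_id=706: reopens >= 3 → 63
ticket_id=707: reopens >= 1 → -69
ticket_id=708: reopens >= 1 → -64
ticket_id=709: ELSE → 50
ticket_id=710: reopens >= 1 → -43
ticket_id=711: ELSE → 9
ticket_id=712: ELSE → 74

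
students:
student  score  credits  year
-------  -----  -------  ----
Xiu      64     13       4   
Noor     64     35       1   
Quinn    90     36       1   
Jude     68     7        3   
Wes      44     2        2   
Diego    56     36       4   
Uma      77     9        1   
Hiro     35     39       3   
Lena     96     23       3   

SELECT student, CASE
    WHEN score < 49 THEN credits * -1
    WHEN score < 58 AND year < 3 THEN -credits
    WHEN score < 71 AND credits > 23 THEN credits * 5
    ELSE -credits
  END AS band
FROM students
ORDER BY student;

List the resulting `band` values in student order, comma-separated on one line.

180, -39, -7, -23, 175, -36, -9, -2, -13

student=Diego: score < 71 AND credits > 23 → 180
student=Hiro: score < 49 → -39
student=Jude: ELSE → -7
student=Lena: ELSE → -23
student=Noor: score < 71 AND credits > 23 → 175
student=Quinn: ELSE → -36
student=Uma: ELSE → -9
student=Wes: score < 49 → -2
student=Xiu: ELSE → -13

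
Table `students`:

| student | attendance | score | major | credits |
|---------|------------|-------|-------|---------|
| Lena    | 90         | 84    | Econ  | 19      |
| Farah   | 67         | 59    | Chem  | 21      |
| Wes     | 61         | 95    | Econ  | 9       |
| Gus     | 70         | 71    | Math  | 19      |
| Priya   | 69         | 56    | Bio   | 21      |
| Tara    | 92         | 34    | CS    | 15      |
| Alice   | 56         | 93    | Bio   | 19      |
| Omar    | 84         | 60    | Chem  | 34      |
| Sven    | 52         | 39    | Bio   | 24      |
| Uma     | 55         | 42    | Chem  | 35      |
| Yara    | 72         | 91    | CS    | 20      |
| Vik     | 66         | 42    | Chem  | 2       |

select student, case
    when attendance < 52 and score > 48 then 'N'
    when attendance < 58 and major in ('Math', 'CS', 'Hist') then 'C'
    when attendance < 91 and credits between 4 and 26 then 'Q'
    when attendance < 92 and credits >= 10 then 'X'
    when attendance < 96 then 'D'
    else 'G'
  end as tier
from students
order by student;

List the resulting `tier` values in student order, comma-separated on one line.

student=Alice: attendance < 91 and credits between 4 and 26 → Q
student=Farah: attendance < 91 and credits between 4 and 26 → Q
student=Gus: attendance < 91 and credits between 4 and 26 → Q
student=Lena: attendance < 91 and credits between 4 and 26 → Q
student=Omar: attendance < 92 and credits >= 10 → X
student=Priya: attendance < 91 and credits between 4 and 26 → Q
student=Sven: attendance < 91 and credits between 4 and 26 → Q
student=Tara: attendance < 96 → D
student=Uma: attendance < 92 and credits >= 10 → X
student=Vik: attendance < 96 → D
student=Wes: attendance < 91 and credits between 4 and 26 → Q
student=Yara: attendance < 91 and credits between 4 and 26 → Q

Q, Q, Q, Q, X, Q, Q, D, X, D, Q, Q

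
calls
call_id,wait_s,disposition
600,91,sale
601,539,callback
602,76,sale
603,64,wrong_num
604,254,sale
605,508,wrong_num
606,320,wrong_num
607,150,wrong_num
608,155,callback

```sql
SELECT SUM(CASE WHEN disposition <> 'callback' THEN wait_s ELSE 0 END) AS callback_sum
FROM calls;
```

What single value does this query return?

call_id=600: ✓ → 91
call_id=601: ✗
call_id=602: ✓ → 76
call_id=603: ✓ → 64
call_id=604: ✓ → 254
call_id=605: ✓ → 508
call_id=606: ✓ → 320
call_id=607: ✓ → 150
call_id=608: ✗
callback_sum = 91 + 76 + 64 + 254 + 508 + 320 + 150 = 1463

1463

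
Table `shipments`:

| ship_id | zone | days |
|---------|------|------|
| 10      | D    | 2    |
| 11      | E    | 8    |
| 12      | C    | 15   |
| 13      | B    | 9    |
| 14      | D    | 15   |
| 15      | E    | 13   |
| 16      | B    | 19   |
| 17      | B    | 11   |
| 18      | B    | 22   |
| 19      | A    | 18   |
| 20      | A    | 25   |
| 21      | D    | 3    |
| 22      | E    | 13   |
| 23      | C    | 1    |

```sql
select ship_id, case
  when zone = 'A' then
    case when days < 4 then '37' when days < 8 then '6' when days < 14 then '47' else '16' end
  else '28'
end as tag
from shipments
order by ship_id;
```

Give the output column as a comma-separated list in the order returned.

ship_id=10: zone='D' → outer ELSE → 28
ship_id=11: zone='E' → outer ELSE → 28
ship_id=12: zone='C' → outer ELSE → 28
ship_id=13: zone='B' → outer ELSE → 28
ship_id=14: zone='D' → outer ELSE → 28
ship_id=15: zone='E' → outer ELSE → 28
ship_id=16: zone='B' → outer ELSE → 28
ship_id=17: zone='B' → outer ELSE → 28
ship_id=18: zone='B' → outer ELSE → 28
ship_id=19: zone='A' → inner[ELSE] → 16
ship_id=20: zone='A' → inner[ELSE] → 16
ship_id=21: zone='D' → outer ELSE → 28
ship_id=22: zone='E' → outer ELSE → 28
ship_id=23: zone='C' → outer ELSE → 28

28, 28, 28, 28, 28, 28, 28, 28, 28, 16, 16, 28, 28, 28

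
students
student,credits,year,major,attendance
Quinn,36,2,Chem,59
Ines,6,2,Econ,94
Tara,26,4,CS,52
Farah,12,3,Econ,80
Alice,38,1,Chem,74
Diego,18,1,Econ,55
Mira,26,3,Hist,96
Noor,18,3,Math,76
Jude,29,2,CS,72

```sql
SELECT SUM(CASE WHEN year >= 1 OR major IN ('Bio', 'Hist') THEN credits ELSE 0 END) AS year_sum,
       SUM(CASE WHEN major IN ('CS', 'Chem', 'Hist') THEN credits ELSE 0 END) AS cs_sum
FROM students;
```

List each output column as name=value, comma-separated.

[year_sum: year >= 1 OR major IN ('Bio', 'Hist')]
student=Quinn: ✓ → 36
student=Ines: ✓ → 6
student=Tara: ✓ → 26
student=Farah: ✓ → 12
student=Alice: ✓ → 38
student=Diego: ✓ → 18
student=Mira: ✓ → 26
student=Noor: ✓ → 18
student=Jude: ✓ → 29
year_sum = 36 + 6 + 26 + 12 + 38 + 18 + 26 + 18 + 29 = 209
—
[cs_sum: major IN ('CS', 'Chem', 'Hist')]
student=Quinn: ✓ → 36
student=Ines: ✗
student=Tara: ✓ → 26
student=Farah: ✗
student=Alice: ✓ → 38
student=Diego: ✗
student=Mira: ✓ → 26
student=Noor: ✗
student=Jude: ✓ → 29
cs_sum = 36 + 26 + 38 + 26 + 29 = 155

year_sum=209, cs_sum=155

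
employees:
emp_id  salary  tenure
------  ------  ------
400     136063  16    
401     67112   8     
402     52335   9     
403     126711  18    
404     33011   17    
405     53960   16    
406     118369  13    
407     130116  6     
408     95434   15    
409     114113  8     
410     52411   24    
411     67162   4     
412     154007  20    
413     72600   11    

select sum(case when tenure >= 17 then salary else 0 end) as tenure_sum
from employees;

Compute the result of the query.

366140

emp_id=400: ✗
emp_id=401: ✗
emp_id=402: ✗
emp_id=403: ✓ → 126711
emp_id=404: ✓ → 33011
emp_id=405: ✗
emp_id=406: ✗
emp_id=407: ✗
emp_id=408: ✗
emp_id=409: ✗
emp_id=410: ✓ → 52411
emp_id=411: ✗
emp_id=412: ✓ → 154007
emp_id=413: ✗
tenure_sum = 126711 + 33011 + 52411 + 154007 = 366140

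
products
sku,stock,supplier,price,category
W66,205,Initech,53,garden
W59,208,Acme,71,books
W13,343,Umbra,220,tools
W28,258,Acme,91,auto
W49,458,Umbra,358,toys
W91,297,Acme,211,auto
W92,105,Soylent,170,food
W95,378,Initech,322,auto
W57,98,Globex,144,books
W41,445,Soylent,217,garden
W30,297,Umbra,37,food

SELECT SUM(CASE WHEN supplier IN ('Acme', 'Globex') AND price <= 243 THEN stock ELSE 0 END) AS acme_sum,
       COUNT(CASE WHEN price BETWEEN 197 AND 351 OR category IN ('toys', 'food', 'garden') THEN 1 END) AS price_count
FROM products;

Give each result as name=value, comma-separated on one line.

acme_sum=861, price_count=8

[acme_sum: supplier IN ('Acme', 'Globex') AND price <= 243]
sku=W66: ✗
sku=W59: ✓ → 208
sku=W13: ✗
sku=W28: ✓ → 258
sku=W49: ✗
sku=W91: ✓ → 297
sku=W92: ✗
sku=W95: ✗
sku=W57: ✓ → 98
sku=W41: ✗
sku=W30: ✗
acme_sum = 208 + 258 + 297 + 98 = 861
—
[price_count: price BETWEEN 197 AND 351 OR category IN ('toys', 'food', 'garden')]
sku=W66: ✓ → 1
sku=W59: ✗
sku=W13: ✓ → 1
sku=W28: ✗
sku=W49: ✓ → 1
sku=W91: ✓ → 1
sku=W92: ✓ → 1
sku=W95: ✓ → 1
sku=W57: ✗
sku=W41: ✓ → 1
sku=W30: ✓ → 1
price_count = COUNT(1, 1, 1, 1, 1, 1, 1, 1) = 8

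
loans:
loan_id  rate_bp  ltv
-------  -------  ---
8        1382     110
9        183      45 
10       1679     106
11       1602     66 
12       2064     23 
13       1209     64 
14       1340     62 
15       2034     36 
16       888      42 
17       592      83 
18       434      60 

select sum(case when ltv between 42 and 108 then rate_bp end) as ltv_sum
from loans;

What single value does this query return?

7927

loan_id=8: ✗
loan_id=9: ✓ → 183
loan_id=10: ✓ → 1679
loan_id=11: ✓ → 1602
loan_id=12: ✗
loan_id=13: ✓ → 1209
loan_id=14: ✓ → 1340
loan_id=15: ✗
loan_id=16: ✓ → 888
loan_id=17: ✓ → 592
loan_id=18: ✓ → 434
ltv_sum = 183 + 1679 + 1602 + 1209 + 1340 + 888 + 592 + 434 = 7927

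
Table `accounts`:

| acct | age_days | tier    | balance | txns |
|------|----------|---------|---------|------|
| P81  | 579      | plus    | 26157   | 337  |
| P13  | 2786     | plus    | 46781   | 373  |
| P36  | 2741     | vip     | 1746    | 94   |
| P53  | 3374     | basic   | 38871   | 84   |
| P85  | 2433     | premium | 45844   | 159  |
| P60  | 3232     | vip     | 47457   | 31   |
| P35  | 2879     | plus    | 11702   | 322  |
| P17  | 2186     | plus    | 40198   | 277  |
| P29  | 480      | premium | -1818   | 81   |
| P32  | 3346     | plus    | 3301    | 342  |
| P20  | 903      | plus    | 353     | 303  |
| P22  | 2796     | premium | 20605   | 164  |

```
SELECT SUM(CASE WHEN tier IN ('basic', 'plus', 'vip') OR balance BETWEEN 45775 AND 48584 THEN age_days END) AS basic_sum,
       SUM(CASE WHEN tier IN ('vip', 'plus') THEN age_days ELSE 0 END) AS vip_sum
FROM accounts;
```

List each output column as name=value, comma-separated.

[basic_sum: tier IN ('basic', 'plus', 'vip') OR balance BETWEEN 45775 AND 48584]
acct=P81: ✓ → 579
acct=P13: ✓ → 2786
acct=P36: ✓ → 2741
acct=P53: ✓ → 3374
acct=P85: ✓ → 2433
acct=P60: ✓ → 3232
acct=P35: ✓ → 2879
acct=P17: ✓ → 2186
acct=P29: ✗
acct=P32: ✓ → 3346
acct=P20: ✓ → 903
acct=P22: ✗
basic_sum = 579 + 2786 + 2741 + 3374 + 2433 + 3232 + 2879 + 2186 + 3346 + 903 = 24459
—
[vip_sum: tier IN ('vip', 'plus')]
acct=P81: ✓ → 579
acct=P13: ✓ → 2786
acct=P36: ✓ → 2741
acct=P53: ✗
acct=P85: ✗
acct=P60: ✓ → 3232
acct=P35: ✓ → 2879
acct=P17: ✓ → 2186
acct=P29: ✗
acct=P32: ✓ → 3346
acct=P20: ✓ → 903
acct=P22: ✗
vip_sum = 579 + 2786 + 2741 + 3232 + 2879 + 2186 + 3346 + 903 = 18652

basic_sum=24459, vip_sum=18652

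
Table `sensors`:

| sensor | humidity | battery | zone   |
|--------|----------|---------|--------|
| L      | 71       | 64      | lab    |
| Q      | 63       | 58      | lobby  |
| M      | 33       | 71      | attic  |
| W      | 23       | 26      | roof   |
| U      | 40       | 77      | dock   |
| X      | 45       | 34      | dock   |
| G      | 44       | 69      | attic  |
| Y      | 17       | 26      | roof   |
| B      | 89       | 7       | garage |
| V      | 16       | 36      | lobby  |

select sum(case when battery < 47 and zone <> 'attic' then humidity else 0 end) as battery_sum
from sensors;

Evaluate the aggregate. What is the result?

190

sensor=L: ✗
sensor=Q: ✗
sensor=M: ✗
sensor=W: ✓ → 23
sensor=U: ✗
sensor=X: ✓ → 45
sensor=G: ✗
sensor=Y: ✓ → 17
sensor=B: ✓ → 89
sensor=V: ✓ → 16
battery_sum = 23 + 45 + 17 + 89 + 16 = 190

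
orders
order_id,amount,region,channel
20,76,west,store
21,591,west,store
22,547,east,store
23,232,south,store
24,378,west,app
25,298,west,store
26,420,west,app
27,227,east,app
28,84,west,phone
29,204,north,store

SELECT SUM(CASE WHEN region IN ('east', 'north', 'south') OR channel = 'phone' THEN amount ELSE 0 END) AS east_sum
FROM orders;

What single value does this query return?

1294

order_id=20: ✗
order_id=21: ✗
order_id=22: ✓ → 547
order_id=23: ✓ → 232
order_id=24: ✗
order_id=25: ✗
order_id=26: ✗
order_id=27: ✓ → 227
order_id=28: ✓ → 84
order_id=29: ✓ → 204
east_sum = 547 + 232 + 227 + 84 + 204 = 1294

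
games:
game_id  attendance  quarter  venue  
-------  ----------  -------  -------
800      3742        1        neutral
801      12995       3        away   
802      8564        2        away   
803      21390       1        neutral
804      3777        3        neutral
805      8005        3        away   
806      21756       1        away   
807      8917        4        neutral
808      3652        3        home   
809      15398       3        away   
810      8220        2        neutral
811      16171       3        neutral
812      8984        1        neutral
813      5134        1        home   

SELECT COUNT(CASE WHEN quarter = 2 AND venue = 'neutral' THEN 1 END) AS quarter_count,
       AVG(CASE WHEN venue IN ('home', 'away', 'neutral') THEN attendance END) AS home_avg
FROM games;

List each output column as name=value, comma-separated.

[quarter_count: quarter = 2 AND venue = 'neutral']
game_id=800: ✗
game_id=801: ✗
game_id=802: ✗
game_id=803: ✗
game_id=804: ✗
game_id=805: ✗
game_id=806: ✗
game_id=807: ✗
game_id=808: ✗
game_id=809: ✗
game_id=810: ✓ → 1
game_id=811: ✗
game_id=812: ✗
game_id=813: ✗
quarter_count = COUNT(1) = 1
—
[home_avg: venue IN ('home', 'away', 'neutral')]
game_id=800: ✓ → 3742
game_id=801: ✓ → 12995
game_id=802: ✓ → 8564
game_id=803: ✓ → 21390
game_id=804: ✓ → 3777
game_id=805: ✓ → 8005
game_id=806: ✓ → 21756
game_id=807: ✓ → 8917
game_id=808: ✓ → 3652
game_id=809: ✓ → 15398
game_id=810: ✓ → 8220
game_id=811: ✓ → 16171
game_id=812: ✓ → 8984
game_id=813: ✓ → 5134
home_avg = (3742 + 12995 + 8564 + 21390 + 3777 + 8005 + 21756 + 8917 + 3652 + 15398 + 8220 + 16171 + 8984 + 5134) / 14 = 10478.9285714286

quarter_count=1, home_avg=10478.9285714286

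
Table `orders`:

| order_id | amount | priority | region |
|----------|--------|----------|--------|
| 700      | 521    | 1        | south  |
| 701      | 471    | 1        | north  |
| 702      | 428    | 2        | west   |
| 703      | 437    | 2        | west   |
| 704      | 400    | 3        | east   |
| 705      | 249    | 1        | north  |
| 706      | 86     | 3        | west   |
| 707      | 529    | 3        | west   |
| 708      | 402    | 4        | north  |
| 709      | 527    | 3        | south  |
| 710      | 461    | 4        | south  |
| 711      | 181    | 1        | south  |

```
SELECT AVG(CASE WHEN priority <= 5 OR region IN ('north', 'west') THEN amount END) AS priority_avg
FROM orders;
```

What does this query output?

order_id=700: ✓ → 521
order_id=701: ✓ → 471
order_id=702: ✓ → 428
order_id=703: ✓ → 437
order_id=704: ✓ → 400
order_id=705: ✓ → 249
order_id=706: ✓ → 86
order_id=707: ✓ → 529
order_id=708: ✓ → 402
order_id=709: ✓ → 527
order_id=710: ✓ → 461
order_id=711: ✓ → 181
priority_avg = (521 + 471 + 428 + 437 + 400 + 249 + 86 + 529 + 402 + 527 + 461 + 181) / 12 = 391

391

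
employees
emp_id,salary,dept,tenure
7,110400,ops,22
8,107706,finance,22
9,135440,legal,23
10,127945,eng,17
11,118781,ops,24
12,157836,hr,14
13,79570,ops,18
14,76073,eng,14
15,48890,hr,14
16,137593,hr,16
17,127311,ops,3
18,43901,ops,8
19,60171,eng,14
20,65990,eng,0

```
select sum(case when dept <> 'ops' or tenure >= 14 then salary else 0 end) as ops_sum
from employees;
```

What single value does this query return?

1226395

emp_id=7: ✓ → 110400
emp_id=8: ✓ → 107706
emp_id=9: ✓ → 135440
emp_id=10: ✓ → 127945
emp_id=11: ✓ → 118781
emp_id=12: ✓ → 157836
emp_id=13: ✓ → 79570
emp_id=14: ✓ → 76073
emp_id=15: ✓ → 48890
emp_id=16: ✓ → 137593
emp_id=17: ✗
emp_id=18: ✗
emp_id=19: ✓ → 60171
emp_id=20: ✓ → 65990
ops_sum = 110400 + 107706 + 135440 + 127945 + 118781 + 157836 + 79570 + 76073 + 48890 + 137593 + 60171 + 65990 = 1226395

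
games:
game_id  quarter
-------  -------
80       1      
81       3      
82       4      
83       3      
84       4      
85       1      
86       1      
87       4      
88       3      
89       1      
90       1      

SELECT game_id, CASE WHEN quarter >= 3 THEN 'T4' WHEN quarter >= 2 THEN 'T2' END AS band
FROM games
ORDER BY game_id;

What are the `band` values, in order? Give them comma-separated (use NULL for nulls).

game_id=80: (no match → NULL) → NULL
game_id=81: quarter >= 3 → T4
game_id=82: quarter >= 3 → T4
game_id=83: quarter >= 3 → T4
game_id=84: quarter >= 3 → T4
game_id=85: (no match → NULL) → NULL
game_id=86: (no match → NULL) → NULL
game_id=87: quarter >= 3 → T4
game_id=88: quarter >= 3 → T4
game_id=89: (no match → NULL) → NULL
game_id=90: (no match → NULL) → NULL

NULL, T4, T4, T4, T4, NULL, NULL, T4, T4, NULL, NULL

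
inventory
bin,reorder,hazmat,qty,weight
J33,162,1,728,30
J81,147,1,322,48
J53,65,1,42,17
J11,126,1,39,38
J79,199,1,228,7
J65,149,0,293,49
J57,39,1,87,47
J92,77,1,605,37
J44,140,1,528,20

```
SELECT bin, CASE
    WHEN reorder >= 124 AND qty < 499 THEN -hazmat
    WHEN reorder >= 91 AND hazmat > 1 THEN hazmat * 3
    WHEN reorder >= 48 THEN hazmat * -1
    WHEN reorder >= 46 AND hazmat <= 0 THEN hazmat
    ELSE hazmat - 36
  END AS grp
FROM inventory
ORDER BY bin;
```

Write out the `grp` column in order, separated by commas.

-1, -1, -1, -1, -35, 0, -1, -1, -1

bin=J11: reorder >= 124 AND qty < 499 → -1
bin=J33: reorder >= 48 → -1
bin=J44: reorder >= 48 → -1
bin=J53: reorder >= 48 → -1
bin=J57: ELSE → -35
bin=J65: reorder >= 124 AND qty < 499 → 0
bin=J79: reorder >= 124 AND qty < 499 → -1
bin=J81: reorder >= 124 AND qty < 499 → -1
bin=J92: reorder >= 48 → -1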